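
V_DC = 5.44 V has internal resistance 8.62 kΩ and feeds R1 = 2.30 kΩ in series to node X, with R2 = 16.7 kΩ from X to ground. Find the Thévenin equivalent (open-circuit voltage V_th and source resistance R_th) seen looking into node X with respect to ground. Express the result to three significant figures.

V_th ≈ 3.29 V, R_th ≈ 6.60 kΩ

R1' = 8.62 + 2.30 = 10.92 kΩ (source resistance + R1).
With X open, the divider is unloaded: V_th = 5.44 × 16.7/27.62 = 3.289 V.
Zeroing V_DC shorts the top of R1' to ground, so R_th = R1' ‖ R2 = 6.603 kΩ.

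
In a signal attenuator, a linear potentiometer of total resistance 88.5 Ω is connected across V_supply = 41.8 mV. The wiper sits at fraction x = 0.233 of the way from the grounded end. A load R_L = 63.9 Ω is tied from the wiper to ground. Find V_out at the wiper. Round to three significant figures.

Split the track: R_lower = x·R_p = 20.62 Ω, R_upper = (1−x)·R_p = 67.88 Ω.
(x·R_p) ‖ R_L = 15.59 Ω.
V_out = 41.8 × 15.59/(67.88 + 15.59) = 7.807 mV.

V_out ≈ 7.81 mV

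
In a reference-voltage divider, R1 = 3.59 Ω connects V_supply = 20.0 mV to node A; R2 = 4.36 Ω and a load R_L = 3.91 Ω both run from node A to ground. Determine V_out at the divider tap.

The load sits in parallel with R2, giving an effective lower resistance R2' = R2·R_L/(R2+R_L) = 2.061 Ω.
Voltage divider with the loaded lower leg: V_out = 20.0 × 2.061/(3.59 + 2.061) = 20.0 × 0.3648 = 7.295 mV.

V_out ≈ 7.30 mV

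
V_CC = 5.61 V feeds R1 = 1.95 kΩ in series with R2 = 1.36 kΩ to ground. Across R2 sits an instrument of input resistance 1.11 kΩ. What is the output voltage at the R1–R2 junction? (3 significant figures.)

V_out ≈ 1.34 V

First combine the lower leg with the load: R2 ‖ R_L = 0.6112 kΩ.
Voltage divider with the loaded lower leg: V_out = 5.61 × 0.6112/(1.95 + 0.6112) = 5.61 × 0.2386 = 1.339 V.
(Unloaded it would be 2.31 V; the load pulls it down.)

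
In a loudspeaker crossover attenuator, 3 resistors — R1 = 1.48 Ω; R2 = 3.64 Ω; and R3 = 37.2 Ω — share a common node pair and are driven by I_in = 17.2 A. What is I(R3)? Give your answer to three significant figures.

ΣG = 1/1.48 + 1/3.64 + 1/37.2 = 0.9773.
R3 takes the fraction G_k/ΣG = 0.02688/0.9773 = 0.02751, so I = 17.2 × 0.02751 = 0.4731 A.

I ≈ 0.473 A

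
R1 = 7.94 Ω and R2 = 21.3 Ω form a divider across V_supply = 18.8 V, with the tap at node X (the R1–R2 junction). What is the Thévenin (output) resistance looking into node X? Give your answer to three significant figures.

Zeroing V_supply shorts the top of R1 to ground, so R_th = R1 ‖ R2 = 5.784 Ω.

R_th ≈ 5.78 Ω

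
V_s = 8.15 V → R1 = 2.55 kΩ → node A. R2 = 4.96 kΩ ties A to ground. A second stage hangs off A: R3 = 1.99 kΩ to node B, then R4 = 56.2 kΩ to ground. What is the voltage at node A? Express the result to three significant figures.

V_A ≈ 5.23 V

Node A sees R2 in parallel with the series input of stage 2, R3 + R4 = 58.19 kΩ.
R2 ‖ (R3+R4) = 4.570 kΩ.
So V_A = 8.15 × 0.6419 = 5.231 V.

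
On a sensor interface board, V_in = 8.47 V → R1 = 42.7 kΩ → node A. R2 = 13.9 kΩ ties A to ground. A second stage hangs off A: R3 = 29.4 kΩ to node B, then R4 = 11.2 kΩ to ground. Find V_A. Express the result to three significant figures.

V_A ≈ 1.65 V

Node A sees R2 in parallel with the series input of stage 2, R3 + R4 = 40.60 kΩ.
R2 ‖ (R3+R4) = 10.35 kΩ.
So V_A = 8.47 × 0.1952 = 1.653 V.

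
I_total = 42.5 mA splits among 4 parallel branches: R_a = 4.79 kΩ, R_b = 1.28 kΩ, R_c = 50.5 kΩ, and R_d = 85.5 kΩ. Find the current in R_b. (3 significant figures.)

I ≈ 32.5 mA

Conductances: ΣG = 1/4.79 + 1/1.28 + 1/50.5 + 1/85.5 = 1.022 (1/kΩ).
By the current-divider rule, I = I_total · G_k/ΣG = 42.5 × 0.7648 = 32.50 mA.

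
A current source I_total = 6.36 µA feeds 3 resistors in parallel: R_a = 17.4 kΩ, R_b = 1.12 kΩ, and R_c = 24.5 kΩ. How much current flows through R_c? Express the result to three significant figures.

I ≈ 0.262 µA

ΣG = 1/17.4 + 1/1.12 + 1/24.5 = 0.9911.
Current divider: I(R_c) = I_total · G_k/ΣG = 6.36 × (0.04082/0.9911) = 6.36 × 0.04118 = 0.2619 µA.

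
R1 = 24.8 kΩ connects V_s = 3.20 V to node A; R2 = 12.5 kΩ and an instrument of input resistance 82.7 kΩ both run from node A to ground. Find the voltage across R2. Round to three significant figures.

V_out ≈ 0.974 V

First combine the lower leg with the load: R2 ‖ R_L = 10.86 kΩ.
Then V_out = V_s · R2'/(R1 + R2') = 3.20 × 10.86/35.66 = 0.9745 V.
(Unloaded it would be 1.07 V; the load pulls it down.)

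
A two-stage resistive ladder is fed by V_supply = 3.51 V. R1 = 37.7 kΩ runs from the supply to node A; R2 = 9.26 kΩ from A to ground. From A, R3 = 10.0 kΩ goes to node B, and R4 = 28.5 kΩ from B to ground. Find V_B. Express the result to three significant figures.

V_B ≈ 0.429 V

Node A sees R2 in parallel with the series input of stage 2, R3 + R4 = 38.50 kΩ.
Effective lower resistance at A: R2 ‖ 38.50 = 7.465 kΩ.
So V_A = 3.51 × 0.1653 = 0.5801 V.
Then the unloaded second divider: V_B = V_A × R4/(R3+R4) = 0.5801 × 0.7403 = 0.4294 V.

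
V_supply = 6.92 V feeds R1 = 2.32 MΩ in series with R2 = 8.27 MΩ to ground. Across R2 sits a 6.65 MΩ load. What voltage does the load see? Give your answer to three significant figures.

V_out ≈ 4.25 V

R2 ‖ R_L = (8.27 × 6.65)/(8.27 + 6.65) = 3.686 MΩ.
Voltage divider with the loaded lower leg: V_out = 6.92 × 3.686/(2.32 + 3.686) = 6.92 × 0.6137 = 4.247 V.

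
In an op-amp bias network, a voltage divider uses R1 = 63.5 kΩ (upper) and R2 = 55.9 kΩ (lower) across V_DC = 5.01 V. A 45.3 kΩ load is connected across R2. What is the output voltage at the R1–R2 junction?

V_out ≈ 1.42 V

First combine the lower leg with the load: R2 ‖ R_L = 25.02 kΩ.
Then V_out = V_DC · R2'/(R1 + R2') = 5.01 × 25.02/88.52 = 1.416 V.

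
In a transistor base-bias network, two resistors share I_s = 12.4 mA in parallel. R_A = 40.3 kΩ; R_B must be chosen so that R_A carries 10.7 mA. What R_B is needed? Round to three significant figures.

R_B ≈ 254 kΩ

Two-branch current divider: I_A = I_s · R_B/(R_A + R_B).
10.7/12.4 = R_B/(R_A + R_B) → R_B = R_A · (0.8629)/(1 − 0.8629) = 40.3 × 6.294 = 253.7 kΩ.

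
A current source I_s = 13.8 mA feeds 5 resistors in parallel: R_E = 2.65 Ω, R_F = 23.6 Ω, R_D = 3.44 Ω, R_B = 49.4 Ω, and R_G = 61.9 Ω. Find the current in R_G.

I ≈ 0.299 mA

ΣG = 1/2.65 + 1/23.6 + 1/3.44 + 1/49.4 + 1/61.9 = 0.7468.
Current divider: I(R_G) = I_s · G_k/ΣG = 13.8 × (0.01616/0.7468) = 13.8 × 0.02163 = 0.2985 mA.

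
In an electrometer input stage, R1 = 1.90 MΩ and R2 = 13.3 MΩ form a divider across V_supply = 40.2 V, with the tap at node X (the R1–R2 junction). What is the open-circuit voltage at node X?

V_th ≈ 35.2 V

V_th is the unloaded tap voltage: V_supply · R2/(R1+R2) = 40.2 × 0.8750 = 35.18 V.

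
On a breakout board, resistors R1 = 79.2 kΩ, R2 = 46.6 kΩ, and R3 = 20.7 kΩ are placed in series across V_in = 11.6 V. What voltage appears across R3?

Series total: ΣR = 79.2 + 46.6 + 20.7 = 146.5 kΩ.
Voltage divider: V = V_in · (20.70 / 146.5) = 11.6 × 0.1413 = 1.639 V.

V ≈ 1.64 V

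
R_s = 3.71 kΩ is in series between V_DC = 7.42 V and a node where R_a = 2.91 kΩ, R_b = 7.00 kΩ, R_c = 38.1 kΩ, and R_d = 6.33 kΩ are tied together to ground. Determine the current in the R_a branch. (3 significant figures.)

Equivalent of the parallel group: R_p = 1.491 kΩ.
V_A by voltage divider: V_A = 7.42 × 1.491/(3.71 + 1.491) = 2.127 V.
Branch current I = V_A/R_a = 2.127/2.91 = 0.7309 mA.

I ≈ 0.731 mA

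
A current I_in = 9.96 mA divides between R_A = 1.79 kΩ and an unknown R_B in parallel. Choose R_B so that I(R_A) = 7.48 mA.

R_B ≈ 5.40 kΩ

In a two-way split, I_A/I_in = R_B/(R_A + R_B).
7.48/9.96 = R_B/(R_A + R_B) → R_B = R_A · (0.7510)/(1 − 0.7510) = 1.79 × 3.016 = 5.399 kΩ.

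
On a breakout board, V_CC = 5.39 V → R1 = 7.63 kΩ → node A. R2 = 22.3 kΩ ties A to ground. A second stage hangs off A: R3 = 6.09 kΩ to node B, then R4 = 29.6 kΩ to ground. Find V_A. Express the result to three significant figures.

Node A sees R2 in parallel with the series input of stage 2, R3 + R4 = 35.69 kΩ.
Effective lower resistance at A: R2 ‖ 35.69 = 13.72 kΩ.
So V_A = 5.39 × 0.6427 = 3.464 V.

V_A ≈ 3.46 V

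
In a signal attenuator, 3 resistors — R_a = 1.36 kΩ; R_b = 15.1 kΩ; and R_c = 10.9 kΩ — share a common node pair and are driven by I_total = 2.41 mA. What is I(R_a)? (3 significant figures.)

Conductances: ΣG = 1/1.36 + 1/15.1 + 1/10.9 = 0.8933 (1/kΩ).
Current divider: I(R_a) = I_total · G_k/ΣG = 2.41 × (0.7353/0.8933) = 2.41 × 0.8232 = 1.984 mA.

I ≈ 1.98 mA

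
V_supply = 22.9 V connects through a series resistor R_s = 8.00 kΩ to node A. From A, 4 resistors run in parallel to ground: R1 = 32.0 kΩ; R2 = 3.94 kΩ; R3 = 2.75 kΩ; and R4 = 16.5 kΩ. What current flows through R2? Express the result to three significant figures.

I ≈ 0.871 mA

Combine the parallel branches: R_p = (1/32.0 + 1/3.94 + 1/2.75 + 1/16.5)⁻¹ = 1.410 kΩ.
Node voltage V_A = V_supply · R_p/(R_s + R_p) = 22.9 × 0.1498 = 3.431 V.
Branch current I = V_A/R2 = 3.431/3.94 = 0.8708 mA.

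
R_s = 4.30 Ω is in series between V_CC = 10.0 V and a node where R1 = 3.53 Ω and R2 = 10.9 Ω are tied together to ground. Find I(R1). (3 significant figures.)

Combine the parallel branches: R_p = (1/3.53 + 1/10.9)⁻¹ = 2.666 Ω.
V_A by voltage divider: V_A = 10.0 × 2.666/(4.30 + 2.666) = 3.828 V.
Branch current I = V_A/R1 = 3.828/3.53 = 1.084 A.

I ≈ 1.08 A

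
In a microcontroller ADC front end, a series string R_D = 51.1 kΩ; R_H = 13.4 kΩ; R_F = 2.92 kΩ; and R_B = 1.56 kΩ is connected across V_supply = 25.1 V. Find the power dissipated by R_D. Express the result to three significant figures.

P ≈ 6.77 mW

Series current I = V_supply/ΣR = 25.1/68.98 = 0.3639 mA.
V(R_D) = I·R = 18.59 V; P = V·I = 18.59 × 0.3639 = 6.766 mW.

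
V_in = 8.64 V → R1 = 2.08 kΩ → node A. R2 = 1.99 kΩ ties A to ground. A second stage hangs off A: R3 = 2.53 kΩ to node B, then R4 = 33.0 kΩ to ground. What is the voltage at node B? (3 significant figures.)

Node A sees R2 in parallel with the series input of stage 2, R3 + R4 = 35.53 kΩ.
R2 ‖ (R3+R4) = 1.884 kΩ.
V_A = 8.64 × 1.884/(2.08 + 1.884) = 4.107 V.
Then the unloaded second divider: V_B = V_A × R4/(R3+R4) = 4.107 × 0.9288 = 3.814 V.

V_B ≈ 3.81 V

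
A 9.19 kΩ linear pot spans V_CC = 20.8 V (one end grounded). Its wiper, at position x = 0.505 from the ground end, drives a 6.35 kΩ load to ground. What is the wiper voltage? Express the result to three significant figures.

V_out ≈ 7.71 V

Split the track: R_lower = x·R_p = 4.641 kΩ, R_upper = (1−x)·R_p = 4.549 kΩ.
(x·R_p) ‖ R_L = 2.681 kΩ.
Then V_out = V_CC · 2.681/(4.549 + 2.681) = 7.713 V.
(Unloaded: V_out = x·V_CC = 10.5 V.)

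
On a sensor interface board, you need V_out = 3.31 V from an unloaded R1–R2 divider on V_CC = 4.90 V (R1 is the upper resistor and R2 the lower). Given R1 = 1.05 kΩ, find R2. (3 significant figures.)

The divider ratio is R2/(R1+R2) = 3.31/4.90 = 0.6755.
So R2 = R1 · V_out/(V_CC − V_out) = 1.05 × 3.31/(4.90 − 3.31) = 1.05 × 2.082 = 2.186 kΩ.

R2 ≈ 2.19 kΩ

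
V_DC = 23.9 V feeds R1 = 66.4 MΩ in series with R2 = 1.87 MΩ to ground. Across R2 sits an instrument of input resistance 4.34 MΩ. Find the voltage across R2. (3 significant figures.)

V_out ≈ 0.461 V

The load sits in parallel with R2, giving an effective lower resistance R2' = R2·R_L/(R2+R_L) = 1.307 MΩ.
Then V_out = V_DC · R2'/(R1 + R2') = 23.9 × 1.307/67.71 = 0.4613 V.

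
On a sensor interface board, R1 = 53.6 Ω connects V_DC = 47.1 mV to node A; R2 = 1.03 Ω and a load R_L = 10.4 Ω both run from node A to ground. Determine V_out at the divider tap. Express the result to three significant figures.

The load sits in parallel with R2, giving an effective lower resistance R2' = R2·R_L/(R2+R_L) = 0.9372 Ω.
Now apply the divider: V_out = 47.1 × 0.01718 = 0.8094 mV.

V_out ≈ 0.809 mV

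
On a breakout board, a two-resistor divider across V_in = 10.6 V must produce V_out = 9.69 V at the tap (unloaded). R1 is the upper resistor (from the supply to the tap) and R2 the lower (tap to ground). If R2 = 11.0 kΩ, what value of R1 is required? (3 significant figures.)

R1 ≈ 1.03 kΩ

The divider ratio is R2/(R1+R2) = 9.69/10.6 = 0.9142.
Rearranging, R1 = R2·(1−k)/k = 11.0 × 0.09391 = 1.033 kΩ.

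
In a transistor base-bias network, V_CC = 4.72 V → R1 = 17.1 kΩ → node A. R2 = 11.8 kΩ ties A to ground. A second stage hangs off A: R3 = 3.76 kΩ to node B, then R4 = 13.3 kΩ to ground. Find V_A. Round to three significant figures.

Node A sees R2 in parallel with the series input of stage 2, R3 + R4 = 17.06 kΩ.
R2 ‖ (R3+R4) = 6.975 kΩ.
First divider: V_A = V_CC · 6.975/(17.1 + 6.975) = 1.368 V.

V_A ≈ 1.37 V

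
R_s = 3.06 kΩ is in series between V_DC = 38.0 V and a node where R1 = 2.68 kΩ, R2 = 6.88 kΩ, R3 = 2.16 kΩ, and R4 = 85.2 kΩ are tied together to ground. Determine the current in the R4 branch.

Equivalent of the parallel group: R_p = 1.007 kΩ.
V_A = 38.0 × 1.007/4.067 = 9.408 V.
Branch current I = V_A/R4 = 9.408/85.2 = 0.1104 mA.
(Check via current divider: I_total = 9.344 mA; share G_k/ΣG = 0.01182 → same result.)

I ≈ 0.110 mA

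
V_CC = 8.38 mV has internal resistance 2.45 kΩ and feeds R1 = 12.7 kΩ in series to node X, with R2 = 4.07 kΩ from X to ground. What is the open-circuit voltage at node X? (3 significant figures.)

V_th ≈ 1.77 mV

R1' = 2.45 + 12.7 = 15.15 kΩ (source resistance + R1).
Open-circuit (no load on X): V_th = V_CC · R2/(R1' + R2) = 8.38 × 4.07/(15.15 + 4.07) = 1.775 mV.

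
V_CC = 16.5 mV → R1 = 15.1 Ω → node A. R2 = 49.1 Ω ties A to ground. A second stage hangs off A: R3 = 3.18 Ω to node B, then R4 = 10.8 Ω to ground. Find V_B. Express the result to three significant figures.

The second stage (R3 + R4 = 13.98 Ω) loads node A in parallel with R2.
Effective lower resistance at A: R2 ‖ 13.98 = 10.88 Ω.
So V_A = 16.5 × 0.4188 = 6.911 mV.
Then the unloaded second divider: V_B = V_A × R4/(R3+R4) = 6.911 × 0.7725 = 5.339 mV.

V_B ≈ 5.34 mV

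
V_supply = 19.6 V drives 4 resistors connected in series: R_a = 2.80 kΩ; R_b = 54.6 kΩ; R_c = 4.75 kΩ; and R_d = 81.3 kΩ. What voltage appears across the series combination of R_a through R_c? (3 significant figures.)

Total series resistance ΣR = 2.80 + 54.6 + 4.75 + 81.3 = 143.4 kΩ.
R_{R_a..R_c} = 2.80 + 54.6 + 4.75 = 62.15 kΩ.
Voltage divider: V = V_supply · (62.15 / 143.4) = 19.6 × 0.4333 = 8.492 V.

V ≈ 8.49 V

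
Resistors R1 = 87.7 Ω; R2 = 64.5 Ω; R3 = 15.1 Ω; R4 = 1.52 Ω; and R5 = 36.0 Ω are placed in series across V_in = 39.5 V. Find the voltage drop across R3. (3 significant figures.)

V ≈ 2.91 V

ΣR = 87.7 + 64.5 + 15.1 + 1.52 + 36.0 = 204.8 Ω.
Voltage divider: V = V_in · (15.10 / 204.8) = 39.5 × 0.07372 = 2.912 V.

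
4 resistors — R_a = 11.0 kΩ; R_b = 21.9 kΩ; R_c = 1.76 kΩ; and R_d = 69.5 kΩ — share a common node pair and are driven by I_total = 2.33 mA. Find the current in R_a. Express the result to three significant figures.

I ≈ 0.295 mA

Conductances: ΣG = 1/11.0 + 1/21.9 + 1/1.76 + 1/69.5 = 0.7191 (1/kΩ).
Current divider: I(R_a) = I_total · G_k/ΣG = 2.33 × (0.09091/0.7191) = 2.33 × 0.1264 = 0.2945 mA.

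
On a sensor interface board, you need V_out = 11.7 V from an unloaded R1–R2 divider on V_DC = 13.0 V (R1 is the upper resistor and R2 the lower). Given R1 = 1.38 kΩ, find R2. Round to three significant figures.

R2 ≈ 12.4 kΩ

Required fraction k = V_out/V_DC = 0.9000.
R2 = R1 · 0.9000/(1 − 0.9000) = 12.42 kΩ.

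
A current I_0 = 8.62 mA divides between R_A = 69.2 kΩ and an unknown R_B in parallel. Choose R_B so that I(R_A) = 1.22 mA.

R_B ≈ 11.4 kΩ

Two-branch current divider: I_A = I_0 · R_B/(R_A + R_B).
1.22/8.62 = R_B/(R_A + R_B) → R_B = R_A · (0.1415)/(1 − 0.1415) = 69.2 × 0.1649 = 11.41 kΩ.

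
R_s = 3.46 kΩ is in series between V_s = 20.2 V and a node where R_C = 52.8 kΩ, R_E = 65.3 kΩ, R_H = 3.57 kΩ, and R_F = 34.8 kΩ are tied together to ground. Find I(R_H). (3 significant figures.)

Equivalent of the parallel group: R_p = 2.915 kΩ.
Node voltage V_A = V_s · R_p/(R_s + R_p) = 20.2 × 0.4572 = 9.236 V.
Branch current I = V_A/R_H = 9.236/3.57 = 2.587 mA.
(Check via current divider: I_total = 3.169 mA; share G_k/ΣG = 0.8164 → same result.)

I ≈ 2.59 mA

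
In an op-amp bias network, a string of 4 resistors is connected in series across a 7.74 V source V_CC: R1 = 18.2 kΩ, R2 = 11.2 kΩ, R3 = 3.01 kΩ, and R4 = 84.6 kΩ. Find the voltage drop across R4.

V ≈ 5.60 V

ΣR = 18.2 + 11.2 + 3.01 + 84.6 = 117.0 kΩ.
V = V_CC · R/ΣR = 7.74 × 0.7230 = 5.596 V.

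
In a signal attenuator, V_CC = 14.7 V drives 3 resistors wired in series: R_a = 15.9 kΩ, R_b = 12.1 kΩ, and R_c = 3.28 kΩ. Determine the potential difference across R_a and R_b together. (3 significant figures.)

ΣR = 15.9 + 12.1 + 3.28 = 31.28 kΩ.
R_{R_a..R_b} = 15.9 + 12.1 = 28.00 kΩ.
By the voltage-divider rule, V = 14.7 × 28.00/31.28 = 13.16 V.

V ≈ 13.2 V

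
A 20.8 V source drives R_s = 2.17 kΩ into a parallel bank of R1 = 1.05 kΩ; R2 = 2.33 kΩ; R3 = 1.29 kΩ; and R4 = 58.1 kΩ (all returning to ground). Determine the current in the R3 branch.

Parallel bank: R_p = 1/(1/1.05 + 1/2.33 + 1/1.29 + 1/58.1) = 0.4600 kΩ.
Node voltage V_A = V_supply · R_p/(R_s + R_p) = 20.8 × 0.1749 = 3.638 V.
Branch current I = V_A/R3 = 3.638/1.29 = 2.820 mA.

I ≈ 2.82 mA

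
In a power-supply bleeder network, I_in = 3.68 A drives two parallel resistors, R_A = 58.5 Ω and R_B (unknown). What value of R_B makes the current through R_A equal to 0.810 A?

The fraction through R_A equals R_B/(R_A+R_B).
0.810/3.68 = R_B/(R_A + R_B) → R_B = R_A · (0.2201)/(1 − 0.2201) = 58.5 × 0.2822 = 16.51 Ω.

R_B ≈ 16.5 Ω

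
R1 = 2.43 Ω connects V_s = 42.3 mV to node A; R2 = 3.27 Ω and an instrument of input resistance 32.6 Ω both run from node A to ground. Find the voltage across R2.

V_out ≈ 23.3 mV

First combine the lower leg with the load: R2 ‖ R_L = 2.972 Ω.
Voltage divider with the loaded lower leg: V_out = 42.3 × 2.972/(2.43 + 2.972) = 42.3 × 0.5502 = 23.27 mV.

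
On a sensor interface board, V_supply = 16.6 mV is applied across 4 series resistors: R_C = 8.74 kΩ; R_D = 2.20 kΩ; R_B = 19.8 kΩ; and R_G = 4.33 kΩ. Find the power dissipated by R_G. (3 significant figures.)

P ≈ 0.970 nW

ΣR = 35.07 kΩ → I = 16.6/35.07 = 0.4733 µA.
V(R_G) = I·R = 2.050 mV; P = V·I = 2.050 × 0.4733 = 0.9701 nW.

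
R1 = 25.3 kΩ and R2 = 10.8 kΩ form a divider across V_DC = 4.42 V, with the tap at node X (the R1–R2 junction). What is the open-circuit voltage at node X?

V_th ≈ 1.32 V

V_th is the unloaded tap voltage: V_DC · R2/(R1+R2) = 4.42 × 0.2992 = 1.322 V.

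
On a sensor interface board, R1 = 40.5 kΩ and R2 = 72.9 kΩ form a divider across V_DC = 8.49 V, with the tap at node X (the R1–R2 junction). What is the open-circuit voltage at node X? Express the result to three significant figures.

V_th ≈ 5.46 V

V_th is the unloaded tap voltage: V_DC · R2/(R1+R2) = 8.49 × 0.6429 = 5.458 V.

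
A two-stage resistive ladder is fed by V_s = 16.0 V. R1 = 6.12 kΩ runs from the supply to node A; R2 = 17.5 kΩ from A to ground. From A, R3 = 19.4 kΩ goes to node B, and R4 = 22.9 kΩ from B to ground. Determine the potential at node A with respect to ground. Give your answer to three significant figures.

Node A sees R2 in parallel with the series input of stage 2, R3 + R4 = 42.30 kΩ.
Effective lower resistance at A: R2 ‖ 42.30 = 12.38 kΩ.
First divider: V_A = V_s · 12.38/(6.12 + 12.38) = 10.71 V.

V_A ≈ 10.7 V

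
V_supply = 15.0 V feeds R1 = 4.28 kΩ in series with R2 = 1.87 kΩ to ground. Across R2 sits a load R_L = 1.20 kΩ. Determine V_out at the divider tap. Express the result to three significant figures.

V_out ≈ 2.19 V

R2 ‖ R_L = (1.87 × 1.20)/(1.87 + 1.20) = 0.7309 kΩ.
Then V_out = V_supply · R2'/(R1 + R2') = 15.0 × 0.7309/5.011 = 2.188 V.
(Unloaded it would be 4.56 V; the load pulls it down.)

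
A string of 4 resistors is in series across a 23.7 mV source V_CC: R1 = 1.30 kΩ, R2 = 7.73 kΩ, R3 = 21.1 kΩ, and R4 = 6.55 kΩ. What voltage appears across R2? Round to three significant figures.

Total series resistance ΣR = 1.30 + 7.73 + 21.1 + 6.55 = 36.68 kΩ.
By the voltage-divider rule, V = 23.7 × 7.730/36.68 = 4.995 mV.

V ≈ 4.99 mV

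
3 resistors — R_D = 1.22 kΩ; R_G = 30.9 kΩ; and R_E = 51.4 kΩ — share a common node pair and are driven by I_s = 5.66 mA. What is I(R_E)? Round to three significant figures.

Total conductance ΣG = 1/1.22 + 1/30.9 + 1/51.4 = 0.8715 (units of 1/kΩ).
R_E takes the fraction G_k/ΣG = 0.01946/0.8715 = 0.02232, so I = 5.66 × 0.02232 = 0.1264 mA.

I ≈ 0.126 mA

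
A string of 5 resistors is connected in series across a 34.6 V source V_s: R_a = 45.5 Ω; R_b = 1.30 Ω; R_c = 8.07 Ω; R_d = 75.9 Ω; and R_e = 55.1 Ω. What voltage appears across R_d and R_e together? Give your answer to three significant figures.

V ≈ 24.4 V

Total series resistance ΣR = 45.5 + 1.30 + 8.07 + 75.9 + 55.1 = 185.9 Ω.
R_{R_d..R_e} = 75.9 + 55.1 = 131.0 Ω.
By the voltage-divider rule, V = 34.6 × 131.0/185.9 = 24.39 V.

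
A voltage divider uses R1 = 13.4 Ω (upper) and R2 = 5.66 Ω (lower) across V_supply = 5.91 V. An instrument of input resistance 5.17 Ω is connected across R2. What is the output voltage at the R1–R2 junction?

V_out ≈ 0.992 V

First combine the lower leg with the load: R2 ‖ R_L = 2.702 Ω.
Now apply the divider: V_out = 5.91 × 0.1678 = 0.9917 V.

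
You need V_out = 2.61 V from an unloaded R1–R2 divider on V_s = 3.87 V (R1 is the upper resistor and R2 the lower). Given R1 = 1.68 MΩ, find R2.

R2 ≈ 3.48 MΩ

Required fraction k = V_out/V_s = 0.6744.
Rearranging, R2 = R1·k/(1−k) = 1.68 × 2.071 = 3.480 MΩ.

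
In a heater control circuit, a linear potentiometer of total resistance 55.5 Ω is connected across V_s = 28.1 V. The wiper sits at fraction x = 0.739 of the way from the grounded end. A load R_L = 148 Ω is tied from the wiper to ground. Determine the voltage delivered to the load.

The pot divides into 14.49 Ω above the wiper and 41.01 Ω below.
Lower segment in parallel with the load: 41.01 ‖ 148 = 32.11 Ω.
Then V_out = V_s · 32.11/(14.49 + 32.11) = 19.37 V.
(Unloaded: V_out = x·V_s = 20.8 V.)

V_out ≈ 19.4 V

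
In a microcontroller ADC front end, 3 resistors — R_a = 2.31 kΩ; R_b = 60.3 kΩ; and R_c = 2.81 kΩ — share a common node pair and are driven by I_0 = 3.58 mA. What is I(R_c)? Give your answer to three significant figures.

Total conductance ΣG = 1/2.31 + 1/60.3 + 1/2.81 = 0.8054 (units of 1/kΩ).
By the current-divider rule, I = I_0 · G_k/ΣG = 3.58 × 0.4419 = 1.582 mA.

I ≈ 1.58 mA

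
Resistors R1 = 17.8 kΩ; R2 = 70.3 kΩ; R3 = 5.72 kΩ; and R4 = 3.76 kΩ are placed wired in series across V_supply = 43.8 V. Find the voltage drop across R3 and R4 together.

V ≈ 4.26 V

Series total: ΣR = 17.8 + 70.3 + 5.72 + 3.76 = 97.58 kΩ.
R_{R3..R4} = 5.72 + 3.76 = 9.480 kΩ.
V = V_supply · R/ΣR = 43.8 × 0.09715 = 4.255 V.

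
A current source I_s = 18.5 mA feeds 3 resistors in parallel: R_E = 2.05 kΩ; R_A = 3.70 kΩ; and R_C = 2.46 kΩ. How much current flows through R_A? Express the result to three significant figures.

I ≈ 4.29 mA

Conductances: ΣG = 1/2.05 + 1/3.70 + 1/2.46 = 1.165 (1/kΩ).
Current divider: I(R_A) = I_s · G_k/ΣG = 18.5 × (0.2703/1.165) = 18.5 × 0.2321 = 4.293 mA.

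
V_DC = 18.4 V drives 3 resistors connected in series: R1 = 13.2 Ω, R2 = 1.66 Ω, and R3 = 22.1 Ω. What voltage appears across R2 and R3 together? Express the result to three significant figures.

ΣR = 13.2 + 1.66 + 22.1 = 36.96 Ω.
R_{R2..R3} = 1.66 + 22.1 = 23.76 Ω.
By the voltage-divider rule, V = 18.4 × 23.76/36.96 = 11.83 V.

V ≈ 11.8 V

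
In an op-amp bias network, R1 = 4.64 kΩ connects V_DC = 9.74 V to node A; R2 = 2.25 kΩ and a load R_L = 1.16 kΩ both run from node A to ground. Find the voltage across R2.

V_out ≈ 1.38 V

The load sits in parallel with R2, giving an effective lower resistance R2' = R2·R_L/(R2+R_L) = 0.7654 kΩ.
Voltage divider with the loaded lower leg: V_out = 9.74 × 0.7654/(4.64 + 0.7654) = 9.74 × 0.1416 = 1.379 V.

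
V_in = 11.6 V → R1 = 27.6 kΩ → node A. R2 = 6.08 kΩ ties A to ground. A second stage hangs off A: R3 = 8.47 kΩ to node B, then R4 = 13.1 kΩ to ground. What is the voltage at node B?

Node A sees R2 in parallel with the series input of stage 2, R3 + R4 = 21.57 kΩ.
R2 ‖ (R3+R4) = 4.743 kΩ.
So V_A = 11.6 × 0.1466 = 1.701 V.
Then the unloaded second divider: V_B = V_A × R4/(R3+R4) = 1.701 × 0.6073 = 1.033 V.

V_B ≈ 1.03 V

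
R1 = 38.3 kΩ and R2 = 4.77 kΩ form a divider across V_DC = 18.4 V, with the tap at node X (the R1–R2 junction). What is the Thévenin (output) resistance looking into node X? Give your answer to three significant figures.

R_th ≈ 4.24 kΩ

With V_DC suppressed (replaced by a short), R_th = R1 ‖ R2 = (38.30 × 4.77)/(38.30 + 4.77) = 4.242 kΩ.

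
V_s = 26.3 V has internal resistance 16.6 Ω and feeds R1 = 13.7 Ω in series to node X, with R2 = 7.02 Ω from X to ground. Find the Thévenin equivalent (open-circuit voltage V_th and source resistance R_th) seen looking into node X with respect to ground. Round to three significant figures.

R1' = 16.6 + 13.7 = 30.30 Ω (source resistance + R1).
V_th is the unloaded tap voltage: V_s · R2/(R1'+R2) = 26.3 × 0.1881 = 4.947 V.
Zeroing V_s shorts the top of R1' to ground, so R_th = R1' ‖ R2 = 5.700 Ω.

V_th ≈ 4.95 V, R_th ≈ 5.70 Ω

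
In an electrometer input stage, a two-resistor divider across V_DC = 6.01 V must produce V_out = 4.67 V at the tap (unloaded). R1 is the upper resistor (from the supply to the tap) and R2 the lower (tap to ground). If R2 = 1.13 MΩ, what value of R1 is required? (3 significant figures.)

R1 ≈ 0.324 MΩ

Required fraction k = V_out/V_DC = 0.7770.
Rearranging, R1 = R2·(1−k)/k = 1.13 × 0.2869 = 0.3242 MΩ.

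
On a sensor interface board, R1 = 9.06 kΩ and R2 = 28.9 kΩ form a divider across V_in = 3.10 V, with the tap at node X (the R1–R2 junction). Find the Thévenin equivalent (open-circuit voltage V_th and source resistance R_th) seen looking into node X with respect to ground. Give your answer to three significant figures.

Open-circuit (no load on X): V_th = V_in · R2/(R1 + R2) = 3.10 × 28.9/(9.060 + 28.9) = 2.360 V.
Zeroing V_in shorts the top of R1 to ground, so R_th = R1 ‖ R2 = 6.898 kΩ.

V_th ≈ 2.36 V, R_th ≈ 6.90 kΩ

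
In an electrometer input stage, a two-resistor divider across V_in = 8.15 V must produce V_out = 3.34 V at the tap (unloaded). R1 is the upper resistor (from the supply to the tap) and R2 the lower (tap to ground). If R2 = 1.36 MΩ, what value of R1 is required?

R1 ≈ 1.96 MΩ

Required fraction k = V_out/V_in = 0.4098.
R1 = R2·(1/k − 1) = 1.36 × 1.440 = 1.959 MΩ.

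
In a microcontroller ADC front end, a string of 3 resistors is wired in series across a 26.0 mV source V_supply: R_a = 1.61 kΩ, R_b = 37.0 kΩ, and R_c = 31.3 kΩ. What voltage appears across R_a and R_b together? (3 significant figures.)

Total series resistance ΣR = 1.61 + 37.0 + 31.3 = 69.91 kΩ.
R_{R_a..R_b} = 1.61 + 37.0 = 38.61 kΩ.
V = V_supply · R/ΣR = 26.0 × 0.5523 = 14.36 mV.

V ≈ 14.4 mV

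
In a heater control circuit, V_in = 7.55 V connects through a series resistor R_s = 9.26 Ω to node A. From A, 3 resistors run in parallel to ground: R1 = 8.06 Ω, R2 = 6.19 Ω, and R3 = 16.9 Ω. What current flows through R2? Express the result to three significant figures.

I ≈ 0.291 A

Equivalent of the parallel group: R_p = 2.900 Ω.
V_A = 7.55 × 2.900/12.16 = 1.801 V.
Branch current I = V_A/R2 = 1.801/6.19 = 0.2909 A.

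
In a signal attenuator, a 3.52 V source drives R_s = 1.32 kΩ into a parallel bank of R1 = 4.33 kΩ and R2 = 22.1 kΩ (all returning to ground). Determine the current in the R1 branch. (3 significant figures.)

I ≈ 0.596 mA

Parallel bank: R_p = 1/(1/4.33 + 1/22.1) = 3.621 kΩ.
V_A = 3.52 × 3.621/4.941 = 2.580 V.
I(R1) = V_A / R1 = 2.580/4.33 = 0.5957 mA.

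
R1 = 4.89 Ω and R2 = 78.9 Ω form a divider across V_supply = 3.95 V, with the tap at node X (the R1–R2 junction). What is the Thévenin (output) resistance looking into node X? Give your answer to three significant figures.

With V_supply suppressed (replaced by a short), R_th = R1 ‖ R2 = (4.890 × 78.9)/(4.890 + 78.9) = 4.605 Ω.

R_th ≈ 4.60 Ω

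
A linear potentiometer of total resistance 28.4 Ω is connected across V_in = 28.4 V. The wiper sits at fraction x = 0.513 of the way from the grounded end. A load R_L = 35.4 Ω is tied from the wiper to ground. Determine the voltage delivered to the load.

V_out ≈ 12.1 V

Split the track: R_lower = x·R_p = 14.57 Ω, R_upper = (1−x)·R_p = 13.83 Ω.
R_L loads the lower segment: effective lower R = 10.32 Ω.
Loaded-divider output: V_out = 28.4 × 0.4273 = 12.14 V.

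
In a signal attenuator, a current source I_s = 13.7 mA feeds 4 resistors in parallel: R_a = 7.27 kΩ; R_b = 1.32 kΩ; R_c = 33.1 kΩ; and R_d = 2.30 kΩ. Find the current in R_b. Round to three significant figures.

Total conductance ΣG = 1/7.27 + 1/1.32 + 1/33.1 + 1/2.30 = 1.360 (units of 1/kΩ).
R_b takes the fraction G_k/ΣG = 0.7576/1.360 = 0.5570, so I = 13.7 × 0.5570 = 7.631 mA.

I ≈ 7.63 mA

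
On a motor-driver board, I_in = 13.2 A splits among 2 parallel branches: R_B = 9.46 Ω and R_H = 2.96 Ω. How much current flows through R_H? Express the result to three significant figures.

Two-branch current divider: I_k = I_in · R_other/(R_1 + R_2).
So I = 13.2 × 9.46/12.42 = 10.05 A.

I ≈ 10.1 A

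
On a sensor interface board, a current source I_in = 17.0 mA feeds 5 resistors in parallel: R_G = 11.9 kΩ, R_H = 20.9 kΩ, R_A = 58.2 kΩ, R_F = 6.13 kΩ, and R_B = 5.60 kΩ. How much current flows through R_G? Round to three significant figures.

I ≈ 2.91 mA

Total conductance ΣG = 1/11.9 + 1/20.9 + 1/58.2 + 1/6.13 + 1/5.60 = 0.4908 (units of 1/kΩ).
By the current-divider rule, I = I_in · G_k/ΣG = 17.0 × 0.1712 = 2.911 mA.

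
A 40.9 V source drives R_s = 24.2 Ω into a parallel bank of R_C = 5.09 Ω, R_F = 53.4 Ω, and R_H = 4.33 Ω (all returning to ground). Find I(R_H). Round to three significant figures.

I ≈ 0.801 A

Equivalent of the parallel group: R_p = 2.241 Ω.
Node voltage V_A = V_supply · R_p/(R_s + R_p) = 40.9 × 0.08477 = 3.467 V.
I(R_H) = V_A / R_H = 3.467/4.33 = 0.8007 A.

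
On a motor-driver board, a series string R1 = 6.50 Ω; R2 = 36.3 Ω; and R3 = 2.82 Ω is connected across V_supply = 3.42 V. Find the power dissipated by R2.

The common current is I = 3.42/45.62 = 0.07497 A.
P(R2) = I²·R2 = (0.07497)² × 36.3 = 0.2040 W.

P ≈ 0.204 W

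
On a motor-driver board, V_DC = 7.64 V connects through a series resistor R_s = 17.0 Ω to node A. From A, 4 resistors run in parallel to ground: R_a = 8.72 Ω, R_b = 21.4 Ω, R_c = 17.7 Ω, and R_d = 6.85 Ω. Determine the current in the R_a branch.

Equivalent of the parallel group: R_p = 2.748 Ω.
V_A = 7.64 × 2.748/19.75 = 1.063 V.
Branch current I = V_A/R_a = 1.063/8.72 = 0.1219 A.

I ≈ 0.122 A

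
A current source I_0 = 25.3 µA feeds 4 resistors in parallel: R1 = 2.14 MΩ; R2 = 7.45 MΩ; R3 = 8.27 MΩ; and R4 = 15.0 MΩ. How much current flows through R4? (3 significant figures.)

Total conductance ΣG = 1/2.14 + 1/7.45 + 1/8.27 + 1/15.0 = 0.7891 (units of 1/MΩ).
By the current-divider rule, I = I_0 · G_k/ΣG = 25.3 × 0.08448 = 2.137 µA.

I ≈ 2.14 µA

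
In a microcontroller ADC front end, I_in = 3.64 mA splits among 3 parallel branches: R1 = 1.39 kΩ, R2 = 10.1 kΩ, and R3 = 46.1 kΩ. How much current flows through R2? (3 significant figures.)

Total conductance ΣG = 1/1.39 + 1/10.1 + 1/46.1 = 0.8401 (units of 1/kΩ).
R2 takes the fraction G_k/ΣG = 0.09901/0.8401 = 0.1179, so I = 3.64 × 0.1179 = 0.4290 mA.

I ≈ 0.429 mA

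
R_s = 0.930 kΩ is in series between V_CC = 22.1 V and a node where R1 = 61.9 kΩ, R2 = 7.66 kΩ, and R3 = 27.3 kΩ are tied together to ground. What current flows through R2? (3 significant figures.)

I ≈ 2.46 mA

Combine the parallel branches: R_p = (1/61.9 + 1/7.66 + 1/27.3)⁻¹ = 5.455 kΩ.
Node voltage V_A = V_CC · R_p/(R_s + R_p) = 22.1 × 0.8543 = 18.88 V.
Branch current I = V_A/R2 = 18.88/7.66 = 2.465 mA.
(Check via current divider: I_total = 3.461 mA; share G_k/ΣG = 0.7121 → same result.)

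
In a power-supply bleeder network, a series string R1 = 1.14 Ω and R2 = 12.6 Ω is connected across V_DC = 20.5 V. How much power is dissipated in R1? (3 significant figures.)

ΣR = 13.74 Ω → I = 20.5/13.74 = 1.492 A.
P(R1) = I²·R1 = (1.492)² × 1.14 = 2.538 W.

P ≈ 2.54 W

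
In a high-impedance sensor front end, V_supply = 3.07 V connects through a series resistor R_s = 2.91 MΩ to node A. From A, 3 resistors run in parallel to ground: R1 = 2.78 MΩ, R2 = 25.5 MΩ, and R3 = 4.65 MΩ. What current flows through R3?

Equivalent of the parallel group: R_p = 1.629 MΩ.
V_A by voltage divider: V_A = 3.07 × 1.629/(2.91 + 1.629) = 1.102 V.
Branch current I = V_A/R3 = 1.102/4.65 = 0.2369 µA.

I ≈ 0.237 µA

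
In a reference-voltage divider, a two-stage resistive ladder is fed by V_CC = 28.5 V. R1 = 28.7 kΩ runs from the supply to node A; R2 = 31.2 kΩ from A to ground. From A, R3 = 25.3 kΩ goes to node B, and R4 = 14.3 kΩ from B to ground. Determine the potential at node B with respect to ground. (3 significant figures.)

V_B ≈ 3.89 V

The second stage (R3 + R4 = 39.60 kΩ) loads node A in parallel with R2.
Effective lower resistance at A: R2 ‖ 39.60 = 17.45 kΩ.
So V_A = 28.5 × 0.3781 = 10.78 V.
V_B = V_A × 0.3611 = 3.892 V.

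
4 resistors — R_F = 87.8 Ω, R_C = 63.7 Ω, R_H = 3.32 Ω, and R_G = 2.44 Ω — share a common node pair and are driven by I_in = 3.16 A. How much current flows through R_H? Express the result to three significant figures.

Conductances: ΣG = 1/87.8 + 1/63.7 + 1/3.32 + 1/2.44 = 0.7381 (1/Ω).
By the current-divider rule, I = I_in · G_k/ΣG = 3.16 × 0.4081 = 1.289 A.

I ≈ 1.29 A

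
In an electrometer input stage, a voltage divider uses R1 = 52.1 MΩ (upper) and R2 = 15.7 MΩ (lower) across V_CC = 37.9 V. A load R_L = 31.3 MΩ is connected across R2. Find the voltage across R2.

The load sits in parallel with R2, giving an effective lower resistance R2' = R2·R_L/(R2+R_L) = 10.46 MΩ.
Then V_out = V_CC · R2'/(R1 + R2') = 37.9 × 10.46/62.56 = 6.335 V.
(Unloaded it would be 8.78 V; the load pulls it down.)

V_out ≈ 6.33 V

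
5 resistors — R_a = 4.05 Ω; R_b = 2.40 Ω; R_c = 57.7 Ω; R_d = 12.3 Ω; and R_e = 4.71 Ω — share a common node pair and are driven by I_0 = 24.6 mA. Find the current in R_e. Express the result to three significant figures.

Conductances: ΣG = 1/4.05 + 1/2.40 + 1/57.7 + 1/12.3 + 1/4.71 = 0.9745 (1/Ω).
Current divider: I(R_e) = I_0 · G_k/ΣG = 24.6 × (0.2123/0.9745) = 24.6 × 0.2179 = 5.359 mA.

I ≈ 5.36 mA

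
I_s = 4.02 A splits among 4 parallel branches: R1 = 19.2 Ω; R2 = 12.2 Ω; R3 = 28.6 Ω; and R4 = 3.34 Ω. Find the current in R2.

I ≈ 0.703 A

Conductances: ΣG = 1/19.2 + 1/12.2 + 1/28.6 + 1/3.34 = 0.4684 (1/Ω).
By the current-divider rule, I = I_s · G_k/ΣG = 4.02 × 0.1750 = 0.7035 A.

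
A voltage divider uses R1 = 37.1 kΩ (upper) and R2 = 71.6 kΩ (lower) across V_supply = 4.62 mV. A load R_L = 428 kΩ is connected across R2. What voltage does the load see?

V_out ≈ 2.88 mV

R2 ‖ R_L = (71.6 × 428)/(71.6 + 428) = 61.34 kΩ.
Now apply the divider: V_out = 4.62 × 0.6231 = 2.879 mV.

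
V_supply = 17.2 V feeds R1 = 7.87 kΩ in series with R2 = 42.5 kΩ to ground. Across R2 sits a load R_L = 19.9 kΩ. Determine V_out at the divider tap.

V_out ≈ 10.9 V

R2 ‖ R_L = (42.5 × 19.9)/(42.5 + 19.9) = 13.55 kΩ.
Voltage divider with the loaded lower leg: V_out = 17.2 × 13.55/(7.87 + 13.55) = 17.2 × 0.6326 = 10.88 V.
(Unloaded it would be 14.5 V; the load pulls it down.)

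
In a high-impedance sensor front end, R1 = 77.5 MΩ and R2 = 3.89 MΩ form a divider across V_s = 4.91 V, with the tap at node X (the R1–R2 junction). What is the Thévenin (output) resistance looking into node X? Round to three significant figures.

R_th ≈ 3.70 MΩ

Zeroing V_s shorts the top of R1 to ground, so R_th = R1 ‖ R2 = 3.704 MΩ.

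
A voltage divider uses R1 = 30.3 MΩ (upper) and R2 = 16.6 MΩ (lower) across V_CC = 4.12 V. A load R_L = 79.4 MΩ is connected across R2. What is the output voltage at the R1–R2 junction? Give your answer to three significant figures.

The load sits in parallel with R2, giving an effective lower resistance R2' = R2·R_L/(R2+R_L) = 13.73 MΩ.
Voltage divider with the loaded lower leg: V_out = 4.12 × 13.73/(30.3 + 13.73) = 4.12 × 0.3118 = 1.285 V.

V_out ≈ 1.28 V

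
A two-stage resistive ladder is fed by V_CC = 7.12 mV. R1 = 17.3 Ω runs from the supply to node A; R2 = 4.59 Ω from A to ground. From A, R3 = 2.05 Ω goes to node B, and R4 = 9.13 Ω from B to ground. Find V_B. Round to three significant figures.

Node A sees R2 in parallel with the series input of stage 2, R3 + R4 = 11.18 Ω.
R2 ‖ (R3+R4) = 3.254 Ω.
V_A = 7.12 × 3.254/(17.3 + 3.254) = 1.127 mV.
Then the unloaded second divider: V_B = V_A × R4/(R3+R4) = 1.127 × 0.8166 = 0.9205 mV.

V_B ≈ 0.921 mV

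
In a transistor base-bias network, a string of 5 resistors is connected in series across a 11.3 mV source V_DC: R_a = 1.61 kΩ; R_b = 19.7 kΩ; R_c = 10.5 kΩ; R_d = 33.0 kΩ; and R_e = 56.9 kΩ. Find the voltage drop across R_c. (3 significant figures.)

V ≈ 0.975 mV

Total series resistance ΣR = 1.61 + 19.7 + 10.5 + 33.0 + 56.9 = 121.7 kΩ.
By the voltage-divider rule, V = 11.3 × 10.50/121.7 = 0.9749 mV.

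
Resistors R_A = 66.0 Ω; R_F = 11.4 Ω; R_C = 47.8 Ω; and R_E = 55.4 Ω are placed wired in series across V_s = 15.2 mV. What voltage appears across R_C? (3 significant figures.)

Series total: ΣR = 66.0 + 11.4 + 47.8 + 55.4 = 180.6 Ω.
V = V_s · R/ΣR = 15.2 × 0.2647 = 4.023 mV.

V ≈ 4.02 mV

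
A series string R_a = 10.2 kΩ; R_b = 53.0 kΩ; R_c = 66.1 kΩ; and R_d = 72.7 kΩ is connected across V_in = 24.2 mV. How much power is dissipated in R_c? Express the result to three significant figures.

P ≈ 0.949 nW

Series current I = V_in/ΣR = 24.2/202.0 = 0.1198 µA.
P = I²R = 0.01435 × 66.1 = 0.9487 nW.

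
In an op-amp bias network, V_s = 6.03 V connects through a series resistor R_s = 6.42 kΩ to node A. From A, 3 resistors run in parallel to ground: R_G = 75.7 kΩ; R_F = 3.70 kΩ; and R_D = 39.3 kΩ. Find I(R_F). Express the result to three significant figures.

I ≈ 0.546 mA

Parallel bank: R_p = 1/(1/75.7 + 1/3.70 + 1/39.3) = 3.237 kΩ.
V_A = 6.03 × 3.237/9.657 = 2.021 V.
Branch current I = V_A/R_F = 2.021/3.70 = 0.5463 mA.
(Equivalently: I_total = 0.6244 mA, then current-divider fraction G_k/ΣG = 0.8749.)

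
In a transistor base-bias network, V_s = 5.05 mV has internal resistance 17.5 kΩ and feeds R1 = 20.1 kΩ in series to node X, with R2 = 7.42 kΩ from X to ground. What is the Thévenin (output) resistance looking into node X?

R_th ≈ 6.20 kΩ

R1' = 17.5 + 20.1 = 37.60 kΩ (source resistance + R1).
Zeroing V_s shorts the top of R1' to ground, so R_th = R1' ‖ R2 = 6.197 kΩ.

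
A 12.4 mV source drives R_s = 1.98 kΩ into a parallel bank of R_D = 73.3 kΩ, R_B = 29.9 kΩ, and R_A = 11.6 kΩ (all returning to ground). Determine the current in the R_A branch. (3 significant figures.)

I ≈ 0.846 µA

Equivalent of the parallel group: R_p = 7.502 kΩ.
Node voltage V_A = V_CC · R_p/(R_s + R_p) = 12.4 × 0.7912 = 9.811 mV.
Branch current I = V_A/R_A = 9.811/11.6 = 0.8458 µA.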